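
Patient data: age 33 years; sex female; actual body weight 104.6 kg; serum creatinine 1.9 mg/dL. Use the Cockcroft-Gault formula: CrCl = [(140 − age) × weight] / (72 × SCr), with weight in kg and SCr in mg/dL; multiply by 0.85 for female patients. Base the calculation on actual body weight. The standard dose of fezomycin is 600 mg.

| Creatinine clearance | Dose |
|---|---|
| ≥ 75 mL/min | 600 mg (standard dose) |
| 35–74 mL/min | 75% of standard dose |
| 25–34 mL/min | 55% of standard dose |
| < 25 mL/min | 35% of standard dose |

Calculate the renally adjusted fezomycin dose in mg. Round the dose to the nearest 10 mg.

CrCl = (140 − 33) × 104.6 / (72 × 1.9) × 0.85 = 11192.2 / 136.80 × 0.85 ≈ 69.5 mL/min
CrCl ≈ 70 mL/min → bracket 35–74 mL/min.
75% of 600 mg = 450 mg

450 mg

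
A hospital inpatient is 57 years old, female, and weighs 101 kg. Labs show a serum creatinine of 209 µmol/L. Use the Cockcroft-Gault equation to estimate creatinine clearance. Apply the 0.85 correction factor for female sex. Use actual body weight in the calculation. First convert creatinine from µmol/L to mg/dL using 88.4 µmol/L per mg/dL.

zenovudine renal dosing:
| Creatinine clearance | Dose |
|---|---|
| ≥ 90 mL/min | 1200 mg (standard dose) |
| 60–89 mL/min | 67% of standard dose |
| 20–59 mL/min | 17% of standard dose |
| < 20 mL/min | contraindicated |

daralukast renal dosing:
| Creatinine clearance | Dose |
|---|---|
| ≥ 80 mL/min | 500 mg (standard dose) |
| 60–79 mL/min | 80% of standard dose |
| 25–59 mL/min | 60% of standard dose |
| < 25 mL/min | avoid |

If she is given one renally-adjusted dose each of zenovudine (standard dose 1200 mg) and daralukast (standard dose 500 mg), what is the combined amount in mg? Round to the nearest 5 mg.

505 mg

SCr = 209 / 88.4 = 2.364 mg/dL
CrCl = (140 − 57) × 101 / (72 × 2.364) × 0.85 = 8383.0 / 170.21 × 0.85 ≈ 41.9 mL/min
CrCl ≈ 42 mL/min.
zenovudine: 20–59 mL/min → 17% of 1200 mg = 204 mg.
daralukast: 25–59 mL/min → 60% of 500 mg = 300 mg.
Total = 204 + 300 = 504 mg.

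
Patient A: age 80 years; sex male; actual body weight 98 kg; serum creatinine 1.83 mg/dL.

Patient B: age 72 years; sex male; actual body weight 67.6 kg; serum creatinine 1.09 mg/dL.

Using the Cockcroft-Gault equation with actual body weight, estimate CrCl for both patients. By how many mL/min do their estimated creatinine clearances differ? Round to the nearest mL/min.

Patient A: CrCl = (140 − 80) × 98 / (72 × 1.83) = 5880.0 / 131.76 ≈ 44.6 mL/min
Patient B: CrCl = (140 − 72) × 67.6 / (72 × 1.09) = 4596.8 / 78.48 ≈ 58.6 mL/min
|44.6 − 58.6| = 14.0 mL/min

14 mL/min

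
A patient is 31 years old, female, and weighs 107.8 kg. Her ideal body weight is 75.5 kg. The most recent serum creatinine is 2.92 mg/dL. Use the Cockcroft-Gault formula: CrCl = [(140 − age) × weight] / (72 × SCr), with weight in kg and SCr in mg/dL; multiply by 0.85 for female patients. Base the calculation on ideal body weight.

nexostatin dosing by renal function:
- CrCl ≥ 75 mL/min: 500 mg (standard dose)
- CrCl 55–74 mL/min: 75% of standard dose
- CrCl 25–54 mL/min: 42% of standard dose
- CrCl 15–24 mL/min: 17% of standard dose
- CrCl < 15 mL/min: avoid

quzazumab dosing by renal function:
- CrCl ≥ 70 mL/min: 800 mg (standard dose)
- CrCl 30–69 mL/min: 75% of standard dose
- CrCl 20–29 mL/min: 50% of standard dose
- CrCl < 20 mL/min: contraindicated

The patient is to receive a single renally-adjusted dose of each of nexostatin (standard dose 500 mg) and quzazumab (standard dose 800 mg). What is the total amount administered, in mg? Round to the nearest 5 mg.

CrCl = (140 − 31) × 75.5 / (72 × 2.92) × 0.85 = 8229.5 / 210.24 × 0.85 ≈ 33.3 mL/min
CrCl ≈ 33 mL/min.
nexostatin: 25–54 mL/min → 42% of 500 mg = 210 mg.
quzazumab: 30–69 mL/min → 75% of 800 mg = 600 mg.
Total = 210 + 600 = 810 mg.

810 mg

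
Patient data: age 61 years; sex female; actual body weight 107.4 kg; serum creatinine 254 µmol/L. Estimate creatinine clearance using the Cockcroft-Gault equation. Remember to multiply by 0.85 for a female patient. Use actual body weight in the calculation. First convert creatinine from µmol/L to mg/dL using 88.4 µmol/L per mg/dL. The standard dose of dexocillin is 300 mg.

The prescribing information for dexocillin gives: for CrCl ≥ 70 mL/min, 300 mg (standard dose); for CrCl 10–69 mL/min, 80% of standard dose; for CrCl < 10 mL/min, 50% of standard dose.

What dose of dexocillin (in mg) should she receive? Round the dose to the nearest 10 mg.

SCr = 254 / 88.4 = 2.873 mg/dL
CrCl = (140 − 61) × 107.4 / (72 × 2.873) × 0.85 = 8484.6 / 206.86 × 0.85 ≈ 34.9 mL/min
CrCl ≈ 35 mL/min → bracket 10–69 mL/min.
80% of 300 mg = 240 mg

240 mg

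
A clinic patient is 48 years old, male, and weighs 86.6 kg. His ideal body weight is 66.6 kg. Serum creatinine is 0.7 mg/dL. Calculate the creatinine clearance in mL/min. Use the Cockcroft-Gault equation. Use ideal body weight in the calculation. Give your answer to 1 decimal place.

CrCl = (140 − 48) × 66.6 / (72 × 0.7) = 6127.2 / 50.40 ≈ 121.6 mL/min

121.6 mL/min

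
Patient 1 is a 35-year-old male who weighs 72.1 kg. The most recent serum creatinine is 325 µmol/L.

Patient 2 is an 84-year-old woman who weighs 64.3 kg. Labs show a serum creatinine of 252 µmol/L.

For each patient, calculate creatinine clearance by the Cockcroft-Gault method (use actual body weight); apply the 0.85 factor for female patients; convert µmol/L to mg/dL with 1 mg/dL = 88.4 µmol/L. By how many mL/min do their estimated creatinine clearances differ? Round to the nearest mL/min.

14 mL/min

Patient 1: SCr = 325 / 88.4 = 3.676 mg/dL
Patient 1: CrCl = (140 − 35) × 72.1 / (72 × 3.676) = 7570.5 / 264.67 ≈ 28.6 mL/min
Patient 2: SCr = 252 / 88.4 = 2.851 mg/dL
Patient 2: CrCl = (140 − 84) × 64.3 / (72 × 2.851) × 0.85 = 3600.8 / 205.27 × 0.85 ≈ 14.9 mL/min
|28.6 − 14.9| = 13.7 mL/min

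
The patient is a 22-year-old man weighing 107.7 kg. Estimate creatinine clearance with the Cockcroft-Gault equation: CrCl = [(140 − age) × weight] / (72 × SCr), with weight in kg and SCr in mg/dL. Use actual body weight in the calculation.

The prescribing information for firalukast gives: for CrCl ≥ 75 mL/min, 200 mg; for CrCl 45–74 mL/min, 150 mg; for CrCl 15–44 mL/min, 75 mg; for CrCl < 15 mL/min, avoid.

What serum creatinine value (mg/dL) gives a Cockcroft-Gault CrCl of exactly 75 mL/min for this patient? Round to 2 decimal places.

Standard dose requires CrCl ≥ 75 mL/min.
Set (140 − 22) × 107.7 / (72 × SCr) = 75
SCr = (140 − 22) × 107.7 / (72 × 75) = 2.353 mg/dL

2.35 mg/dL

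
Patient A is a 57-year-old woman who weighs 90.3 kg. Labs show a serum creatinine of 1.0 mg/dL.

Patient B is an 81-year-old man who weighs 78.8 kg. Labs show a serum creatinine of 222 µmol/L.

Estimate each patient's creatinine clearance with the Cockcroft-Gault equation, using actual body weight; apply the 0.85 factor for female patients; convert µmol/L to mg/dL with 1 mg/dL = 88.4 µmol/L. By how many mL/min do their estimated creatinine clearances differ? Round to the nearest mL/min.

Patient A: CrCl = (140 − 57) × 90.3 / (72 × 1) × 0.85 = 7494.9 / 72.00 × 0.85 ≈ 88.5 mL/min
Patient B: SCr = 222 / 88.4 = 2.511 mg/dL
Patient B: CrCl = (140 − 81) × 78.8 / (72 × 2.511) = 4649.2 / 180.79 ≈ 25.7 mL/min
|88.5 − 25.7| = 62.8 mL/min

63 mL/min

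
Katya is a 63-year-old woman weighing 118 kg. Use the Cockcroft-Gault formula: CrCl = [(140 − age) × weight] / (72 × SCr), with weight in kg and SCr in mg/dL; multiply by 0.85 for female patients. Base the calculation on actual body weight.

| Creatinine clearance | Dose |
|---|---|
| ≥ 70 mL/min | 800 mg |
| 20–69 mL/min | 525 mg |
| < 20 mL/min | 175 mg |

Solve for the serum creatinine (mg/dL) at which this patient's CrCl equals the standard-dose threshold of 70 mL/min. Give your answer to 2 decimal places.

1.53 mg/dL

Standard dose requires CrCl ≥ 70 mL/min.
Set (140 − 63) × 118 × 0.85 / (72 × SCr) = 70
SCr = (140 − 63) × 118 × 0.85 / (72 × 70) = 1.532 mg/dL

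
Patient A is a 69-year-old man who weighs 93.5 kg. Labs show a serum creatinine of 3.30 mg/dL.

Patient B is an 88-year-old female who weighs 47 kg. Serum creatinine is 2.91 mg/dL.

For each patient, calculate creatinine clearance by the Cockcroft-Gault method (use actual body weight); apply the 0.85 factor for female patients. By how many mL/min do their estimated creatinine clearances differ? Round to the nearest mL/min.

Patient A: CrCl = (140 − 69) × 93.5 / (72 × 3.3) = 6638.5 / 237.60 ≈ 27.9 mL/min
Patient B: CrCl = (140 − 88) × 47 / (72 × 2.91) × 0.85 = 2444.0 / 209.52 × 0.85 ≈ 9.9 mL/min
|27.9 − 9.9| = 18.0 mL/min

18 mL/min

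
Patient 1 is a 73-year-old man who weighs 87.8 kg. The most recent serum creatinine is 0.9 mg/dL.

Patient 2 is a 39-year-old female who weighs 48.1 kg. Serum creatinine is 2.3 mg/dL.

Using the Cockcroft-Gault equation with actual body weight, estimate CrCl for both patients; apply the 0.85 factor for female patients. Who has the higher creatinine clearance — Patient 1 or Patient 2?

Patient 1

Patient 1: CrCl = (140 − 73) × 87.8 / (72 × 0.9) = 5882.6 / 64.80 ≈ 90.8 mL/min
Patient 2: CrCl = (140 − 39) × 48.1 / (72 × 2.3) × 0.85 = 4858.1 / 165.60 × 0.85 ≈ 24.9 mL/min
90.8 vs 24.9 mL/min → Patient 1 is higher.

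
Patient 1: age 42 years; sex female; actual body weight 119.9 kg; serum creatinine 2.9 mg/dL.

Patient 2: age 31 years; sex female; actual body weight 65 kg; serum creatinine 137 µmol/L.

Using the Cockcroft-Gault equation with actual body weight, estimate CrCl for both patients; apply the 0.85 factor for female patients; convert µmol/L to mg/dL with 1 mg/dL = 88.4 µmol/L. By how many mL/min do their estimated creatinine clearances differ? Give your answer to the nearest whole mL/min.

Patient 1: CrCl = (140 − 42) × 119.9 / (72 × 2.9) × 0.85 = 11750.2 / 208.80 × 0.85 ≈ 47.8 mL/min
Patient 2: SCr = 137 / 88.4 = 1.55 mg/dL
Patient 2: CrCl = (140 − 31) × 65 / (72 × 1.55) × 0.85 = 7085.0 / 111.60 × 0.85 ≈ 54.0 mL/min
|47.8 − 54.0| = 6.2 mL/min

6 mL/min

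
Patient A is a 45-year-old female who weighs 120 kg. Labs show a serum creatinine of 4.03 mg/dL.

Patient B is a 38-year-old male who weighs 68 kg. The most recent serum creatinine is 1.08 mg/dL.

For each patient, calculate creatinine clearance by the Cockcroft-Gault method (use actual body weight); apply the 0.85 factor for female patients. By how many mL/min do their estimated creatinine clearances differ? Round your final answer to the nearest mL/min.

Patient A: CrCl = (140 − 45) × 120 / (72 × 4.03) × 0.85 = 11400.0 / 290.16 × 0.85 ≈ 33.4 mL/min
Patient B: CrCl = (140 − 38) × 68 / (72 × 1.08) = 6936.0 / 77.76 ≈ 89.2 mL/min
|33.4 − 89.2| = 55.8 mL/min

56 mL/min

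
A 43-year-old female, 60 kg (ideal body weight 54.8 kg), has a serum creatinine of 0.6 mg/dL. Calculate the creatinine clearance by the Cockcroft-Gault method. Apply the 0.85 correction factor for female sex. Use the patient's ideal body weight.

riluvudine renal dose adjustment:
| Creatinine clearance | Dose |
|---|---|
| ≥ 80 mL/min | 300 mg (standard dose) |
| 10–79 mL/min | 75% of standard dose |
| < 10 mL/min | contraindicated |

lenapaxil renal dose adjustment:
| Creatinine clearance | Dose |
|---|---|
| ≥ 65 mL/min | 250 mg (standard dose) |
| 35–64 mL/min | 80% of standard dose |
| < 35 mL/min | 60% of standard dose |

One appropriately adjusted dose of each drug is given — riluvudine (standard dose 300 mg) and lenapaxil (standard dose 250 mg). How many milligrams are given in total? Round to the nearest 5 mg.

550 mg

CrCl = (140 − 43) × 54.8 / (72 × 0.6) × 0.85 = 5315.6 / 43.20 × 0.85 ≈ 104.6 mL/min
CrCl ≈ 105 mL/min.
riluvudine: ≥ 80 mL/min → 100% of 300 mg = 300 mg.
lenapaxil: ≥ 65 mL/min → 100% of 250 mg = 250 mg.
Total = 300 + 250 = 550 mg.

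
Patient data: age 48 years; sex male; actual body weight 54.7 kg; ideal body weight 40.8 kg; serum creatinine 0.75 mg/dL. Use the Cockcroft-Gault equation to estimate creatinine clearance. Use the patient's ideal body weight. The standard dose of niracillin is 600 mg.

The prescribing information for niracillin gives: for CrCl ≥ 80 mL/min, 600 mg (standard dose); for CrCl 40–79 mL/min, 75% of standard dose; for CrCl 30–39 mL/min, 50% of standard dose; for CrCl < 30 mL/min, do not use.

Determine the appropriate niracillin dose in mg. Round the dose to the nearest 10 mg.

CrCl = (140 − 48) × 40.8 / (72 × 0.75) = 3753.6 / 54.00 ≈ 69.5 mL/min
CrCl ≈ 70 mL/min → bracket 40–79 mL/min.
75% of 600 mg = 450 mg

450 mg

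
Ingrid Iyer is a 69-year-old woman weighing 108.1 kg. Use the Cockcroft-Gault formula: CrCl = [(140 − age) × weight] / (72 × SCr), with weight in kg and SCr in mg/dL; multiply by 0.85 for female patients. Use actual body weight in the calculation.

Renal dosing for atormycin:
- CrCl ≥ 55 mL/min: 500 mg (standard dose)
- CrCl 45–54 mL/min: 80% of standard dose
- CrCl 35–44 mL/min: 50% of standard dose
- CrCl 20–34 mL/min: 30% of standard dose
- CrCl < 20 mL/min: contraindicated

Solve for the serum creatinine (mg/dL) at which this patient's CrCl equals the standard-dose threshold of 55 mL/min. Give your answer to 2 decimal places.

Standard dose requires CrCl ≥ 55 mL/min.
Set (140 − 69) × 108.1 × 0.85 / (72 × SCr) = 55
SCr = (140 − 69) × 108.1 × 0.85 / (72 × 55) = 1.647 mg/dL

1.65 mg/dL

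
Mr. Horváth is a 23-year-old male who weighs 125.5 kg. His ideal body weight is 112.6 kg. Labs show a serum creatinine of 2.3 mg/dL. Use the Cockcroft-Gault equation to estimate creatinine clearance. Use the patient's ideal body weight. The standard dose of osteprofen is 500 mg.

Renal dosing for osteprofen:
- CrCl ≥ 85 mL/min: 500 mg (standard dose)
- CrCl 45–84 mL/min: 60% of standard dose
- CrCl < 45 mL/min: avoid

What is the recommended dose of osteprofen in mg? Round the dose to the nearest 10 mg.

CrCl = (140 − 23) × 112.6 / (72 × 2.3) = 13174.2 / 165.60 ≈ 79.6 mL/min
CrCl ≈ 80 mL/min → bracket 45–84 mL/min.
60% of 500 mg = 300 mg

300 mg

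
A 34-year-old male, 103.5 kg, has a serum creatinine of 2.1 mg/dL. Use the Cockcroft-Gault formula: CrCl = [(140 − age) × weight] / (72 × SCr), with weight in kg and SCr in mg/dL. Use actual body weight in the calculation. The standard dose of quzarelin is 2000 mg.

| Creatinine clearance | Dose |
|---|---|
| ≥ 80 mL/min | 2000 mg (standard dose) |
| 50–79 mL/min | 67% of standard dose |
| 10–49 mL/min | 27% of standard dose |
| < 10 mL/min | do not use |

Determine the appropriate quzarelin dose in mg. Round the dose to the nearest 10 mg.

1340 mg

CrCl = (140 − 34) × 103.5 / (72 × 2.1) = 10971.0 / 151.20 ≈ 72.6 mL/min
CrCl ≈ 73 mL/min → bracket 50–79 mL/min.
67% of 2000 mg = 1340 mg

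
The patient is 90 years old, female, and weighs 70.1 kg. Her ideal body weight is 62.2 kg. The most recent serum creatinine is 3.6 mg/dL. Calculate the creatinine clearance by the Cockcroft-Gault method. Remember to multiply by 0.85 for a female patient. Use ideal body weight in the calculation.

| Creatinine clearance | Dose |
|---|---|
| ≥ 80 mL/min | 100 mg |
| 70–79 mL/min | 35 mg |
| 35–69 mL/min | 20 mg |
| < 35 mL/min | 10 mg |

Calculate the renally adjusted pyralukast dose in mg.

10 mg

CrCl = (140 − 90) × 62.2 / (72 × 3.6) × 0.85 = 3110.0 / 259.20 × 0.85 ≈ 10.2 mL/min
CrCl ≈ 10 mL/min → bracket < 35 mL/min.
Dose for this bracket: 10 mg.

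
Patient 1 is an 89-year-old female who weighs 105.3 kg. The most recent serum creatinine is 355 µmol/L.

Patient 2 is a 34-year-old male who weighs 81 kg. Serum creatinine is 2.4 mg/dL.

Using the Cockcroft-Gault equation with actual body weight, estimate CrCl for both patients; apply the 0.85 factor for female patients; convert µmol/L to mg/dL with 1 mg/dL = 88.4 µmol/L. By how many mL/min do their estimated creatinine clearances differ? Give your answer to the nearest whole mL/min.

34 mL/min

Patient 1: SCr = 355 / 88.4 = 4.016 mg/dL
Patient 1: CrCl = (140 − 89) × 105.3 / (72 × 4.016) × 0.85 = 5370.3 / 289.15 × 0.85 ≈ 15.8 mL/min
Patient 2: CrCl = (140 − 34) × 81 / (72 × 2.4) = 8586.0 / 172.80 ≈ 49.7 mL/min
|15.8 − 49.7| = 33.9 mL/min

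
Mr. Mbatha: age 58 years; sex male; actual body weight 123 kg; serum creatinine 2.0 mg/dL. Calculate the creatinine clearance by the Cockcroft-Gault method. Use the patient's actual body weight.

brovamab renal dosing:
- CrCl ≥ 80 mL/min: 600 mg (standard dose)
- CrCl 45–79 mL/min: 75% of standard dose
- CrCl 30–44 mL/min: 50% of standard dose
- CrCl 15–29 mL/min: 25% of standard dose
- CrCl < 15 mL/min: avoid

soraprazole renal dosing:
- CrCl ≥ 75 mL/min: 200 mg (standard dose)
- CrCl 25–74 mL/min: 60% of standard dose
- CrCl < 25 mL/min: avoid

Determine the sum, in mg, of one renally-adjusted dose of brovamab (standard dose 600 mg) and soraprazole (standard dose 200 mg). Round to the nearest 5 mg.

CrCl = (140 − 58) × 123 / (72 × 2) = 10086.0 / 144.00 ≈ 70.0 mL/min
CrCl ≈ 70 mL/min.
brovamab: 45–79 mL/min → 75% of 600 mg = 450 mg.
soraprazole: 25–74 mL/min → 60% of 200 mg = 120 mg.
Total = 450 + 120 = 570 mg.

570 mg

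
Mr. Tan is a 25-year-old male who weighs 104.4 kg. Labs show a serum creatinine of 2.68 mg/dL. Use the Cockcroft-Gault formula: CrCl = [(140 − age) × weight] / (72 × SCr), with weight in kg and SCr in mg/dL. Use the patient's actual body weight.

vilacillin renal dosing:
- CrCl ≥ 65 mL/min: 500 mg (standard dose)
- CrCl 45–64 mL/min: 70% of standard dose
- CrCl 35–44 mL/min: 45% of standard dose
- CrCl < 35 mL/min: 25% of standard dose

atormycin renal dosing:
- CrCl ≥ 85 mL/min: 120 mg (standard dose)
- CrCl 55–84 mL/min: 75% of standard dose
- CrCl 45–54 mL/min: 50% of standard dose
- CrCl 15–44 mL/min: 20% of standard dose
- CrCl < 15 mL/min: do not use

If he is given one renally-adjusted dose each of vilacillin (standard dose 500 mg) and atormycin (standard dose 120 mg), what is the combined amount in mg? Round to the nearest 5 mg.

CrCl = (140 − 25) × 104.4 / (72 × 2.68) = 12006.0 / 192.96 ≈ 62.2 mL/min
CrCl ≈ 62 mL/min.
vilacillin: 45–64 mL/min → 70% of 500 mg = 350 mg.
atormycin: 55–84 mL/min → 75% of 120 mg = 90 mg.
Total = 350 + 90 = 440 mg.

440 mg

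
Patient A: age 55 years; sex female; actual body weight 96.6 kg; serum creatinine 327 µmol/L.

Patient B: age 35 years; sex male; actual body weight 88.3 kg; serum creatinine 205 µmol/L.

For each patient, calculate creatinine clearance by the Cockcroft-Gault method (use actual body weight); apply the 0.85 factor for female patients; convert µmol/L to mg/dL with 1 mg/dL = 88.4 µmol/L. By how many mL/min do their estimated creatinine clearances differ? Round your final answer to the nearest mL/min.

Patient A: SCr = 327 / 88.4 = 3.699 mg/dL
Patient A: CrCl = (140 − 55) × 96.6 / (72 × 3.699) × 0.85 = 8211.0 / 266.33 × 0.85 ≈ 26.2 mL/min
Patient B: SCr = 205 / 88.4 = 2.319 mg/dL
Patient B: CrCl = (140 − 35) × 88.3 / (72 × 2.319) = 9271.5 / 166.97 ≈ 55.5 mL/min
|26.2 − 55.5| = 29.3 mL/min

29 mL/min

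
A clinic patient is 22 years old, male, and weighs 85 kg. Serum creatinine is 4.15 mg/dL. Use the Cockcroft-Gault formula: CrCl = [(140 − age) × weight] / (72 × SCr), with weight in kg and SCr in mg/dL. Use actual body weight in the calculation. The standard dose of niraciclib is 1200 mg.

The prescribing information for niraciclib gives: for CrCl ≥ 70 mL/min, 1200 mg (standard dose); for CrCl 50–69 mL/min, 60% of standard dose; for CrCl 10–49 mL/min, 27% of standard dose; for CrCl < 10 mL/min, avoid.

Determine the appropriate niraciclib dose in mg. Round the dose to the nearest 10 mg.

320 mg

CrCl = (140 − 22) × 85 / (72 × 4.15) = 10030.0 / 298.80 ≈ 33.6 mL/min
CrCl ≈ 34 mL/min → bracket 10–49 mL/min.
27% of 1200 mg = 324 mg → 320 mg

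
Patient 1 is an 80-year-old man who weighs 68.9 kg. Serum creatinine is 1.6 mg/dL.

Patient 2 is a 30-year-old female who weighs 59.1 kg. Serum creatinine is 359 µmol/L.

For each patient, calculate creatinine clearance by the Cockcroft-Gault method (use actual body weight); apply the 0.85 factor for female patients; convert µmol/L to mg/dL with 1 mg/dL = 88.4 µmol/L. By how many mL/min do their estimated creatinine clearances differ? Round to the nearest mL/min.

17 mL/min

Patient 1: CrCl = (140 − 80) × 68.9 / (72 × 1.6) = 4134.0 / 115.20 ≈ 35.9 mL/min
Patient 2: SCr = 359 / 88.4 = 4.061 mg/dL
Patient 2: CrCl = (140 − 30) × 59.1 / (72 × 4.061) × 0.85 = 6501.0 / 292.39 × 0.85 ≈ 18.9 mL/min
|35.9 − 18.9| = 17.0 mL/min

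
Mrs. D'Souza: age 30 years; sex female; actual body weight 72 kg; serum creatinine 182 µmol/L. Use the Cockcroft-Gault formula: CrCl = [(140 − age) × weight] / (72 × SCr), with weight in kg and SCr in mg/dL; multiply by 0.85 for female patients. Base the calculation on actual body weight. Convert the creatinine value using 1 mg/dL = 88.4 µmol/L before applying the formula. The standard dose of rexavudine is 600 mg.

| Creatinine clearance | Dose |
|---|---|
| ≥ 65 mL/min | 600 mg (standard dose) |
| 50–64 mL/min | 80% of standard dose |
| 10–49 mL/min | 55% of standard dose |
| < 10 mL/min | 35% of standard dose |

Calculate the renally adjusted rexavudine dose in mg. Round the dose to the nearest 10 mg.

330 mg

SCr = 182 / 88.4 = 2.059 mg/dL
CrCl = (140 − 30) × 72 / (72 × 2.059) × 0.85 = 7920.0 / 148.25 × 0.85 ≈ 45.4 mL/min
CrCl ≈ 45 mL/min → bracket 10–49 mL/min.
55% of 600 mg = 330 mg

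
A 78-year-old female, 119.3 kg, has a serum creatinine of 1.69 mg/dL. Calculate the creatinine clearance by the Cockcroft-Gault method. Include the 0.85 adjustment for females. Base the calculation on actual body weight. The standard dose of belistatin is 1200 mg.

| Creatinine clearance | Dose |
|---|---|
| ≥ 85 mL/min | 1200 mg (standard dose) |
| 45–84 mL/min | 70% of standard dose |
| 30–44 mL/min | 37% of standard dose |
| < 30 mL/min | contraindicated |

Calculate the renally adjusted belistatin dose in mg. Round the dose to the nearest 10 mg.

840 mg

CrCl = (140 − 78) × 119.3 / (72 × 1.69) × 0.85 = 7396.6 / 121.68 × 0.85 ≈ 51.7 mL/min
CrCl ≈ 52 mL/min → bracket 45–84 mL/min.
70% of 1200 mg = 840 mg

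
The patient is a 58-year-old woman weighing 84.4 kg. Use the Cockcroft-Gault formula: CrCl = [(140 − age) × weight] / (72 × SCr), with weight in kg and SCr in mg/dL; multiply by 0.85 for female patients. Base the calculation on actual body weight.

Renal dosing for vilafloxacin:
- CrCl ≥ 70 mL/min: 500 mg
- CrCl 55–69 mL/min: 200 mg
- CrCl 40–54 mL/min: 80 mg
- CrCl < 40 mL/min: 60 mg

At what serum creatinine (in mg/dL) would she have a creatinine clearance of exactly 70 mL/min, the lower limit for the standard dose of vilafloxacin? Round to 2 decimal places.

Standard dose requires CrCl ≥ 70 mL/min.
Set (140 − 58) × 84.4 × 0.85 / (72 × SCr) = 70
SCr = (140 − 58) × 84.4 × 0.85 / (72 × 70) = 1.167 mg/dL

1.17 mg/dL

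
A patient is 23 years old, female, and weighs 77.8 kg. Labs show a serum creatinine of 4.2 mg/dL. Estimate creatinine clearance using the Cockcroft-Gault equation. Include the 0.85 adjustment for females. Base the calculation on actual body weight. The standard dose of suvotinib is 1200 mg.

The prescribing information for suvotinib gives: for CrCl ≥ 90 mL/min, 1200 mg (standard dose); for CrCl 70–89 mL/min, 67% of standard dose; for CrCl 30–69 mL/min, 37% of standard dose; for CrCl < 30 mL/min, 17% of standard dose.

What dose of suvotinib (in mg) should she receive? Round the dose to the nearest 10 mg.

CrCl = (140 − 23) × 77.8 / (72 × 4.2) × 0.85 = 9102.6 / 302.40 × 0.85 ≈ 25.6 mL/min
CrCl ≈ 26 mL/min → bracket < 30 mL/min.
17% of 1200 mg = 204 mg → 200 mg

200 mg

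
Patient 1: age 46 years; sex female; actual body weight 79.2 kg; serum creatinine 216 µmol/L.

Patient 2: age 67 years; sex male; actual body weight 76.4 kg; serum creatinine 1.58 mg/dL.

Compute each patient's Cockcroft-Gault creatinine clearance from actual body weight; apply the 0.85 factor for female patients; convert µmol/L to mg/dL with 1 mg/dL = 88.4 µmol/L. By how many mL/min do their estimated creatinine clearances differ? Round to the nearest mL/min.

13 mL/min

Patient 1: SCr = 216 / 88.4 = 2.443 mg/dL
Patient 1: CrCl = (140 − 46) × 79.2 / (72 × 2.443) × 0.85 = 7444.8 / 175.90 × 0.85 ≈ 36.0 mL/min
Patient 2: CrCl = (140 − 67) × 76.4 / (72 × 1.58) = 5577.2 / 113.76 ≈ 49.0 mL/min
|36.0 − 49.0| = 13.0 mL/min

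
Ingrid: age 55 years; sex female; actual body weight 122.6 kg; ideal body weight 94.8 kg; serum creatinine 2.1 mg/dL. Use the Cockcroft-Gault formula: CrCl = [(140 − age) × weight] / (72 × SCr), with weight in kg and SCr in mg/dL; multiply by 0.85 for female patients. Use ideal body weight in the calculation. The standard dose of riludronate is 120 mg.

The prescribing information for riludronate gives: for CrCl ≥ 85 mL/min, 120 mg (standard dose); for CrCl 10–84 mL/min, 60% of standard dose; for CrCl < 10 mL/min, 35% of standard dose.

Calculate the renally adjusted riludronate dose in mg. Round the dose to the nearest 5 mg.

70 mg

CrCl = (140 − 55) × 94.8 / (72 × 2.1) × 0.85 = 8058.0 / 151.20 × 0.85 ≈ 45.3 mL/min
CrCl ≈ 45 mL/min → bracket 10–84 mL/min.
60% of 120 mg = 72 mg → 70 mg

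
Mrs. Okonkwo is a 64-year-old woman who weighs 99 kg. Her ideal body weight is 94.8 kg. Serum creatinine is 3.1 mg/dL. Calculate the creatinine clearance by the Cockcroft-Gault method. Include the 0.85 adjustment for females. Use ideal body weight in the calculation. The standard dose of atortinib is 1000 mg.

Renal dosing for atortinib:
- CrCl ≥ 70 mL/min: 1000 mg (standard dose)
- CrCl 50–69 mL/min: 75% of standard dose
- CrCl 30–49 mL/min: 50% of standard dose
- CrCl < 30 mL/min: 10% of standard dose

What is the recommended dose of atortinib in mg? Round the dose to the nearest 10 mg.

100 mg

CrCl = (140 − 64) × 94.8 / (72 × 3.1) × 0.85 = 7204.8 / 223.20 × 0.85 ≈ 27.4 mL/min
CrCl ≈ 27 mL/min → bracket < 30 mL/min.
10% of 1000 mg = 100 mg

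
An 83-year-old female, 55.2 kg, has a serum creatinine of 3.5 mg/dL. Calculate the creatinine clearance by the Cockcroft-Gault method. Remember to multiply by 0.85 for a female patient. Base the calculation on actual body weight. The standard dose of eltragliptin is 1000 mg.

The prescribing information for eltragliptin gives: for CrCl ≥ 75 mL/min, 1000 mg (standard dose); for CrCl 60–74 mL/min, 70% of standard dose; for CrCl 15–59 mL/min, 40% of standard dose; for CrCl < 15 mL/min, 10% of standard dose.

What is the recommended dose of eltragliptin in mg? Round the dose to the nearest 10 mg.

CrCl = (140 − 83) × 55.2 / (72 × 3.5) × 0.85 = 3146.4 / 252.00 × 0.85 ≈ 10.6 mL/min
CrCl ≈ 11 mL/min → bracket < 15 mL/min.
10% of 1000 mg = 100 mg

100 mg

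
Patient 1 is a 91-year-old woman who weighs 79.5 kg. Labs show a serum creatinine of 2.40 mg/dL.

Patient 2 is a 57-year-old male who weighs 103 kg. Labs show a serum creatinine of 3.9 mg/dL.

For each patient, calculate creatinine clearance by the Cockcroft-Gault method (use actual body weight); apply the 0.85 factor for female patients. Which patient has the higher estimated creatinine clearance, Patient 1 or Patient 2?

Patient 1: CrCl = (140 − 91) × 79.5 / (72 × 2.4) × 0.85 = 3895.5 / 172.80 × 0.85 ≈ 19.2 mL/min
Patient 2: CrCl = (140 − 57) × 103 / (72 × 3.9) = 8549.0 / 280.80 ≈ 30.4 mL/min
19.2 vs 30.4 mL/min → Patient 2 is higher.

Patient 2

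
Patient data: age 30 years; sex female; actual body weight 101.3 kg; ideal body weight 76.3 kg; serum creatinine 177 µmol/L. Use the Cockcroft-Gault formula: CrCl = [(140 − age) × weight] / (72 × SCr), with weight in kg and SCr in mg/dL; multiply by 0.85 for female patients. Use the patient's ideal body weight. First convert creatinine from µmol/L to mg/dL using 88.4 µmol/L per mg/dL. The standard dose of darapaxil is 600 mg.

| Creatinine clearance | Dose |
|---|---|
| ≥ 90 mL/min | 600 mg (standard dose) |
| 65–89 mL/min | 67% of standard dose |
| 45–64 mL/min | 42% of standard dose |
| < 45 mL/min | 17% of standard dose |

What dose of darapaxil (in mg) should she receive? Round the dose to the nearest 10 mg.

250 mg

SCr = 177 / 88.4 = 2.002 mg/dL
CrCl = (140 − 30) × 76.3 / (72 × 2.002) × 0.85 = 8393.0 / 144.14 × 0.85 ≈ 49.5 mL/min
CrCl ≈ 49 mL/min → bracket 45–64 mL/min.
42% of 600 mg = 252 mg → 250 mg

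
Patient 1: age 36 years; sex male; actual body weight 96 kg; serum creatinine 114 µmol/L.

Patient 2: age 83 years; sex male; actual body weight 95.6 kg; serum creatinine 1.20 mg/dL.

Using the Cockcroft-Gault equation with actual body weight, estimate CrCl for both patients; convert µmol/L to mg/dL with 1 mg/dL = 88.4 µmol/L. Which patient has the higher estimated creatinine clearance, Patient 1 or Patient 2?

Patient 1: SCr = 114 / 88.4 = 1.29 mg/dL
Patient 1: CrCl = (140 − 36) × 96 / (72 × 1.29) = 9984.0 / 92.88 ≈ 107.5 mL/min
Patient 2: CrCl = (140 − 83) × 95.6 / (72 × 1.2) = 5449.2 / 86.40 ≈ 63.1 mL/min
107.5 vs 63.1 mL/min → Patient 1 is higher.

Patient 1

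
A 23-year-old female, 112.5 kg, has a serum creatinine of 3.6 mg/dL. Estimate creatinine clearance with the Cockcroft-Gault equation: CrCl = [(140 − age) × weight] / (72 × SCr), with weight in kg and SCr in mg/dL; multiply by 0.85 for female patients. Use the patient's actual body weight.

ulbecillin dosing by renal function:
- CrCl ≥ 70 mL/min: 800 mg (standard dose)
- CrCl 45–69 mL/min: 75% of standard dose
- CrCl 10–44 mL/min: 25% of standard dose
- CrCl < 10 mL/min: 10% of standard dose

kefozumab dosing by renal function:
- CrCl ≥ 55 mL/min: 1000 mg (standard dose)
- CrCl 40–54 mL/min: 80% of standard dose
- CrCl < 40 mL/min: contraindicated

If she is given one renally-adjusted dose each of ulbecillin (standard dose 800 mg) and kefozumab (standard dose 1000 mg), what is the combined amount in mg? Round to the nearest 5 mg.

CrCl = (140 − 23) × 112.5 / (72 × 3.6) × 0.85 = 13162.5 / 259.20 × 0.85 ≈ 43.2 mL/min
CrCl ≈ 43 mL/min.
ulbecillin: 10–44 mL/min → 25% of 800 mg = 200 mg.
kefozumab: 40–54 mL/min → 80% of 1000 mg = 800 mg.
Total = 200 + 800 = 1000 mg.

1000 mg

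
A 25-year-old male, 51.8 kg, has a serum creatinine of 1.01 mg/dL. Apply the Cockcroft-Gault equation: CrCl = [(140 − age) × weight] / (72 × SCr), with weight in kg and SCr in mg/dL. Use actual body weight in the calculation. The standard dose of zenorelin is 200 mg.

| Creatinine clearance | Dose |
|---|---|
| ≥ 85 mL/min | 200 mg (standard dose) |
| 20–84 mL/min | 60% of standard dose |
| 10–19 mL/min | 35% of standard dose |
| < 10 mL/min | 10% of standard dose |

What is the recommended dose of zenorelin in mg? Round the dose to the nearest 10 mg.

120 mg

CrCl = (140 − 25) × 51.8 / (72 × 1.01) = 5957.0 / 72.72 ≈ 81.9 mL/min
CrCl ≈ 82 mL/min → bracket 20–84 mL/min.
60% of 200 mg = 120 mg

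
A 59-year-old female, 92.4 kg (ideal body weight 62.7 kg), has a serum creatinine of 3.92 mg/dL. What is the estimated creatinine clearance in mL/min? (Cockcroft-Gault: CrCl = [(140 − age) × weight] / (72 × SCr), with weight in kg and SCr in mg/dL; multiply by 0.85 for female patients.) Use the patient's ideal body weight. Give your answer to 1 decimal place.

15.3 mL/min

CrCl = (140 − 59) × 62.7 / (72 × 3.92) × 0.85 = 5078.7 / 282.24 × 0.85 ≈ 15.3 mL/min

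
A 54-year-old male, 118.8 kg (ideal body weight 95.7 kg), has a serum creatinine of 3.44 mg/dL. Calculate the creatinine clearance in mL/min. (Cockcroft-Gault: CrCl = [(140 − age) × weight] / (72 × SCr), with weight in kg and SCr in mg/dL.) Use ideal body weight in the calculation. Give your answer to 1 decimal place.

33.2 mL/min

CrCl = (140 − 54) × 95.7 / (72 × 3.44) = 8230.2 / 247.68 ≈ 33.2 mL/min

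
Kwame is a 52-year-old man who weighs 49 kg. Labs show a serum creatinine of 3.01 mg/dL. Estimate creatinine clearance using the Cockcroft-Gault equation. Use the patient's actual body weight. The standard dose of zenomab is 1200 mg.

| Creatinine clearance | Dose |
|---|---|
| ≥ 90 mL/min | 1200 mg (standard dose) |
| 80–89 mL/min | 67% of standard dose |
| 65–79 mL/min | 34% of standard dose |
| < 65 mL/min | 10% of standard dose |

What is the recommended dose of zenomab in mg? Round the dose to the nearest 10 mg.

120 mg

CrCl = (140 − 52) × 49 / (72 × 3.01) = 4312.0 / 216.72 ≈ 19.9 mL/min
CrCl ≈ 20 mL/min → bracket < 65 mL/min.
10% of 1200 mg = 120 mg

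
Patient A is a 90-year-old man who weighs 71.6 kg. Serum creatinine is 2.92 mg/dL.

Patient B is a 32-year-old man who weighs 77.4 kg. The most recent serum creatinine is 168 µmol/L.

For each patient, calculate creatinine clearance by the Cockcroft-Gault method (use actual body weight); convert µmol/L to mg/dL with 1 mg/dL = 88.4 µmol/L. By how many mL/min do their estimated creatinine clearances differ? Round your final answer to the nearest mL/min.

Patient A: CrCl = (140 − 90) × 71.6 / (72 × 2.92) = 3580.0 / 210.24 ≈ 17.0 mL/min
Patient B: SCr = 168 / 88.4 = 1.9 mg/dL
Patient B: CrCl = (140 − 32) × 77.4 / (72 × 1.9) = 8359.2 / 136.80 ≈ 61.1 mL/min
|17.0 − 61.1| = 44.1 mL/min

44 mL/min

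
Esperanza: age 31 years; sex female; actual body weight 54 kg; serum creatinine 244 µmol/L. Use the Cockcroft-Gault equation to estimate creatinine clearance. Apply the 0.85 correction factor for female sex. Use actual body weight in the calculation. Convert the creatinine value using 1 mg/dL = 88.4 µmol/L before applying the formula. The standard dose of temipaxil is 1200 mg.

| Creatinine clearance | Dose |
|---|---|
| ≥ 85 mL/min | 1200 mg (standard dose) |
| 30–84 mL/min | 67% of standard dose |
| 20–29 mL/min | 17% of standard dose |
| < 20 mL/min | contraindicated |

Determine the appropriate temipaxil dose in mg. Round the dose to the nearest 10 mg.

SCr = 244 / 88.4 = 2.76 mg/dL
CrCl = (140 − 31) × 54 / (72 × 2.76) × 0.85 = 5886.0 / 198.72 × 0.85 ≈ 25.2 mL/min
CrCl ≈ 25 mL/min → bracket 20–29 mL/min.
17% of 1200 mg = 204 mg → 200 mg

200 mg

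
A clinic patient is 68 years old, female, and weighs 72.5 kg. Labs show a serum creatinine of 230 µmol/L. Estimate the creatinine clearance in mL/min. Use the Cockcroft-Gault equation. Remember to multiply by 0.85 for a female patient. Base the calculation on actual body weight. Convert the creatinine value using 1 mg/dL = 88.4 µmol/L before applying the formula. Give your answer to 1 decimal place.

23.7 mL/min

SCr = 230 / 88.4 = 2.602 mg/dL
CrCl = (140 − 68) × 72.5 / (72 × 2.602) × 0.85 = 5220.0 / 187.34 × 0.85 ≈ 23.7 mL/min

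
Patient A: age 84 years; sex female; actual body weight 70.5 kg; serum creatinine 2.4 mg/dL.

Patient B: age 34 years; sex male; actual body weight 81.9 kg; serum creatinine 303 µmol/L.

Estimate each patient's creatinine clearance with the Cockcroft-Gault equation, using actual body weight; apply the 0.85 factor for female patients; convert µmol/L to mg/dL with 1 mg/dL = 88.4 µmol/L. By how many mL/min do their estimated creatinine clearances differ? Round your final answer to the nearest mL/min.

Patient A: CrCl = (140 − 84) × 70.5 / (72 × 2.4) × 0.85 = 3948.0 / 172.80 × 0.85 ≈ 19.4 mL/min
Patient B: SCr = 303 / 88.4 = 3.428 mg/dL
Patient B: CrCl = (140 − 34) × 81.9 / (72 × 3.428) = 8681.4 / 246.82 ≈ 35.2 mL/min
|19.4 − 35.2| = 15.8 mL/min

16 mL/min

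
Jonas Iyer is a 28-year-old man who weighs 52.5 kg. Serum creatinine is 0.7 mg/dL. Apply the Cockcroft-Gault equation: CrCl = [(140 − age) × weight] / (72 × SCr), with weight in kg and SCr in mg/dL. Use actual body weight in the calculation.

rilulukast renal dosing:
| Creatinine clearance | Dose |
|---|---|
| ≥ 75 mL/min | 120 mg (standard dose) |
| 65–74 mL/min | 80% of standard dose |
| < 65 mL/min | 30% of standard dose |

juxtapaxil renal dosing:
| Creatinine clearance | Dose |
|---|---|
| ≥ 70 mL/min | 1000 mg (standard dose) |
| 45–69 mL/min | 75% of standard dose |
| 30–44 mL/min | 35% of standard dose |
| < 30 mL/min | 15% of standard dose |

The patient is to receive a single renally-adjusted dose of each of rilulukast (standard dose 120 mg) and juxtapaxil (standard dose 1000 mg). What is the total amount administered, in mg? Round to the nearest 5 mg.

1120 mg

CrCl = (140 − 28) × 52.5 / (72 × 0.7) = 5880.0 / 50.40 ≈ 116.7 mL/min
CrCl ≈ 117 mL/min.
rilulukast: ≥ 75 mL/min → 100% of 120 mg = 120 mg.
juxtapaxil: ≥ 70 mL/min → 100% of 1000 mg = 1000 mg.
Total = 120 + 1000 = 1120 mg.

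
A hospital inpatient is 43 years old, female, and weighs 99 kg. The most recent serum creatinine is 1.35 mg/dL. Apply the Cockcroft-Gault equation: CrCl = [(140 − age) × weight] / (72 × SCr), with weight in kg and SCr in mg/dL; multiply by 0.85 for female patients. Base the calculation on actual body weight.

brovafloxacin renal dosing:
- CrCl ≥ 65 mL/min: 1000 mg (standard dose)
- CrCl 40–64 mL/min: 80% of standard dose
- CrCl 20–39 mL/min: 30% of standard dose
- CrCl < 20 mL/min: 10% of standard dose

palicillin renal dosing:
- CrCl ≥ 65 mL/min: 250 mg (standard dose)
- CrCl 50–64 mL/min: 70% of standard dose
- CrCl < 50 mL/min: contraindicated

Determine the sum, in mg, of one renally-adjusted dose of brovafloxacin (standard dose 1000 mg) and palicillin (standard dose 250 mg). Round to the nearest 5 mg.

CrCl = (140 − 43) × 99 / (72 × 1.35) × 0.85 = 9603.0 / 97.20 × 0.85 ≈ 84.0 mL/min
CrCl ≈ 84 mL/min.
brovafloxacin: ≥ 65 mL/min → 100% of 1000 mg = 1000 mg.
palicillin: ≥ 65 mL/min → 100% of 250 mg = 250 mg.
Total = 1000 + 250 = 1250 mg.

1250 mg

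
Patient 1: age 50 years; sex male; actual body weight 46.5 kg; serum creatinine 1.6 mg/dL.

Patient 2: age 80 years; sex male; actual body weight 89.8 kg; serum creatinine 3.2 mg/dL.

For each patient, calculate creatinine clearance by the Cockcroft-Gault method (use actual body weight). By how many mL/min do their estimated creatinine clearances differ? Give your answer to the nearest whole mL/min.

13 mL/min

Patient 1: CrCl = (140 − 50) × 46.5 / (72 × 1.6) = 4185.0 / 115.20 ≈ 36.3 mL/min
Patient 2: CrCl = (140 − 80) × 89.8 / (72 × 3.2) = 5388.0 / 230.40 ≈ 23.4 mL/min
|36.3 − 23.4| = 12.9 mL/min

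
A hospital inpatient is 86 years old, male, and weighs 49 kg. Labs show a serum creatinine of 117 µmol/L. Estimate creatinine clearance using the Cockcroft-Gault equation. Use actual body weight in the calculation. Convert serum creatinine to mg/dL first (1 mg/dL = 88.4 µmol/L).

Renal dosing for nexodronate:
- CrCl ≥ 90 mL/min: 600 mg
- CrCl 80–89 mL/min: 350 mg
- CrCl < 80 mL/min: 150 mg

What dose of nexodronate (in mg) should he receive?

150 mg

SCr = 117 / 88.4 = 1.324 mg/dL
CrCl = (140 − 86) × 49 / (72 × 1.324) = 2646.0 / 95.33 ≈ 27.8 mL/min
CrCl ≈ 28 mL/min → bracket < 80 mL/min.
Dose for this bracket: 150 mg.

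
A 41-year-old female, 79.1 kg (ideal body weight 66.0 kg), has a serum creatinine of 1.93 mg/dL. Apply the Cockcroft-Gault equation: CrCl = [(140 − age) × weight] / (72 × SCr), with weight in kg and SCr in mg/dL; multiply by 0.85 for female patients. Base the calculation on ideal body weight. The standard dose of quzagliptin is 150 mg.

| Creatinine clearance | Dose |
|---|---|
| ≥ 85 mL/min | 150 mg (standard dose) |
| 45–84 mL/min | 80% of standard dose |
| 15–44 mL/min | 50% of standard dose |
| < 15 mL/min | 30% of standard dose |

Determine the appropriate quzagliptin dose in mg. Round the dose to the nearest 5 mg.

75 mg

CrCl = (140 − 41) × 66 / (72 × 1.93) × 0.85 = 6534.0 / 138.96 × 0.85 ≈ 40.0 mL/min
CrCl ≈ 40 mL/min → bracket 15–44 mL/min.
50% of 150 mg = 75 mg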